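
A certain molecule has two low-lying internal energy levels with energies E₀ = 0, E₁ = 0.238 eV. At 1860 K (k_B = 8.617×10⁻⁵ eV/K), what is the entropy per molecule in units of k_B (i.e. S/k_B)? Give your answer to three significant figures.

0.478

k_BT = 8.617×10⁻⁵ × 1860 K = 0.16028 eV.
Eᵢ/kT = 0, 1.4849.
Z = Σ e^(−Eᵢ/kT) = e^(−0) + e^(−1.4849) = 1.0000 + 0.22652 = 1.2265.
⟨E⟩ = Σ EᵢPᵢ = 0.043956 eV.
S/k_B = ln Z + ⟨E⟩/kT = ln(1.2265) + 0.043956/0.16028 = 0.20416 + 0.27425 = 0.478.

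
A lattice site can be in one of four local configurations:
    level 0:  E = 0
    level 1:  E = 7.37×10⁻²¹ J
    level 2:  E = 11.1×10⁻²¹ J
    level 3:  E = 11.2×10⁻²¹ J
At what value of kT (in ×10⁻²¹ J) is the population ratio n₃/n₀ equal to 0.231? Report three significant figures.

7.64 ×10⁻²¹ J

n₃/n₀ = exp[−(E₃−E₀)/kT] = 0.231.
⇒ (E₃−E₀)/kT = ln(1/0.231) = ln(4.3290) = 1.4653.
kT = 11.2 ×10⁻²¹ J / 1.4653 = 7.64 ×10⁻²¹ J.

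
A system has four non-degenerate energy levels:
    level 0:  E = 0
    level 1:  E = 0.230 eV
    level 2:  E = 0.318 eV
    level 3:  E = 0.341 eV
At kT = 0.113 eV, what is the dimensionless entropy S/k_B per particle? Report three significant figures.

0.684

Eᵢ/kT = 0, 2.0354, 2.8142, 3.0177.
Z = Σ e^(−Eᵢ/kT) = e^(−0) + e^(−2.0354) + e^(−2.8142) + e^(−3.0177) = 1.0000 + 0.13063 + 0.059953 + 0.048914 = 1.2395.
⟨E⟩ = Σ EᵢPᵢ = 0.053078 eV.
S/k_B = ln Z + ⟨E⟩/kT = ln(1.2395) + 0.053078/0.113 = 0.21471 + 0.46972 = 0.684.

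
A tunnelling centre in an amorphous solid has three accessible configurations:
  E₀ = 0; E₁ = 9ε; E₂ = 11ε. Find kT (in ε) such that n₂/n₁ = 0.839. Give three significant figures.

11.4 ε

n₂/n₁ = exp[−(E₂−E₁)/kT] = 0.839.
⇒ (E₂−E₁)/kT = ln(1/0.839) = ln(1.1919) = 0.17555.
kT = 2ε / 0.17555 = 11.4 ε.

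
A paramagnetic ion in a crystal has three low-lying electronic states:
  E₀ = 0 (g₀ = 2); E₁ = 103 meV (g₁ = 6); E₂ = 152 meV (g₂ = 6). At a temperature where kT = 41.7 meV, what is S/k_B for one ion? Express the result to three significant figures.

1.66

Eᵢ/kT = 0, 2.4700, 3.6451.
Z = Σ gᵢe^(−Eᵢ/kT) = 2·e^(−0) + 6·e^(−2.4700) + 6·e^(−3.6451) = 2.0000 + 0.50751 + 0.15671 = 2.6642.
⟨E⟩ = Σ EᵢPᵢ = 28.561 meV.
S/k_B = ln Z + ⟨E⟩/kT = ln(2.6642) + 28.561/41.7 = 0.97990 + 0.68492 = 1.66.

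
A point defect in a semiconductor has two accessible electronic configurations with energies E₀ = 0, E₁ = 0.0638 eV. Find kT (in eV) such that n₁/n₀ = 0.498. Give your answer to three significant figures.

n₁/n₀ = exp[−(E₁−E₀)/kT] = 0.498.
⇒ (E₁−E₀)/kT = ln(1/0.498) = ln(2.0080) = 0.69714.
kT = 0.0638 eV / 0.69714 = 0.0915 eV.

0.0915 eV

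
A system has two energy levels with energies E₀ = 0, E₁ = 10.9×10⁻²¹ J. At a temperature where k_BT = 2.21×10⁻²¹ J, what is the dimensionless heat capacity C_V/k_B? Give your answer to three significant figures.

0.173

Eᵢ/kT = 0, 4.9321.
Z = Σ e^(−Eᵢ/kT) = e^(−0) + e^(−4.9321) = 1.0000 + 0.0072113 = 1.0072.
⟨E⟩ = 0.078041, ⟨E²⟩ = 0.85065.
C_V/k_B = (⟨E²⟩ − ⟨E⟩²)/(kT)² = (0.85065 − 0.0060904)/4.8841 = 0.173.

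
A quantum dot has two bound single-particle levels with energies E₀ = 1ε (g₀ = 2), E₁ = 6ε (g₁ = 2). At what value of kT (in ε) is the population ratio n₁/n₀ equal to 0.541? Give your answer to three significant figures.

n₁/n₀ = (g₁/g₀) exp[−(E₁−E₀)/kT] = 0.541.
⇒ (E₁−E₀)/kT = ln((2/2)/0.541) = ln(1.8484) = 0.61432.
kT = 5ε / 0.61432 = 8.14 ε.

8.14 ε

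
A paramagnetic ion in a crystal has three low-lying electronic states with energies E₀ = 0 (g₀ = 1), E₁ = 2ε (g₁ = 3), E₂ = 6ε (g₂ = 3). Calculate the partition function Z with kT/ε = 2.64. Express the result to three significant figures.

Eᵢ/kT = 0, 0.75758, 2.2727.
Z = Σ gᵢe^(−Eᵢ/kT) = 1·e^(−0) + 3·e^(−0.75758) + 3·e^(−2.2727) = 1.0000 + 1.4064 + 0.30910 = 2.7155.

Z = 2.72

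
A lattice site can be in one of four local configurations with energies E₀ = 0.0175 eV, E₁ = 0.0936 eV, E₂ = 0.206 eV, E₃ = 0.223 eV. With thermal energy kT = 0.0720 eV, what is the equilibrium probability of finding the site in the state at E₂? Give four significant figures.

0.04935

Eᵢ/kT = 0.243056, 1.30000, 2.86111, 3.09722.
Z = Σ e^(−Eᵢ/kT) = e^(−0.243056) + e^(−1.30000) + e^(−2.86111) + e^(−3.09722) = 0.784228 + 0.272532 + 0.0572052 + 0.0451746 = 1.15914.
P₂ = e^(−E₂/kT) / Z = 0.0572052/1.15914 = 0.04935.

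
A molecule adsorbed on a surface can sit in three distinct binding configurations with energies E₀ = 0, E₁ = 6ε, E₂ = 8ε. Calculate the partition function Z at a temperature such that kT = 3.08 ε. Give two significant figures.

Eᵢ/kT = 0, 1.948, 2.597.
Z = Σ e^(−Eᵢ/kT) = e^(−0) + e^(−1.948) + e^(−2.597) = 1.000 + 0.1426 + 0.07450 = 1.217.

Z = 1.2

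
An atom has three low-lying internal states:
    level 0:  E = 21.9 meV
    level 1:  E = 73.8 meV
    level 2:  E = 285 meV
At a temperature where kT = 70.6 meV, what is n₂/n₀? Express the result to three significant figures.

n₂/n₀ = exp[−(E₂−E₀)/kT] = exp(−(263.1 meV)/(70.6 meV)) = exp(-3.7266) = 0.0241.

0.0241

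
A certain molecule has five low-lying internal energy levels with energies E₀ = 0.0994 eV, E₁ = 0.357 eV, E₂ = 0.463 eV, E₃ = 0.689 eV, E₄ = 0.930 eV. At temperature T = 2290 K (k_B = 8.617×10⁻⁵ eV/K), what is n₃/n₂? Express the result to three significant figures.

k_BT = 8.617×10⁻⁵ × 2290 K = 0.19733 eV.
n₃/n₂ = exp[−(E₃−E₂)/kT] = exp(−(0.226 eV)/(0.19733 eV)) = exp(-1.1453) = 0.318.

0.318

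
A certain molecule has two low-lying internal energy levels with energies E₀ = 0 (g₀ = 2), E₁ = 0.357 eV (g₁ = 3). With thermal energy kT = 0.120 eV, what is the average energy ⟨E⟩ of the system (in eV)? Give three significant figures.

0.0254 eV

Eᵢ/kT = 0, 2.9750.
Z = Σ gᵢe^(−Eᵢ/kT) = 2·e^(−0) + 3·e^(−2.9750) = 2.0000 + 0.15314 = 2.1531.
⟨E⟩ = Σ Eᵢ gᵢe^(−Eᵢ/kT) / Z = (0·2.0000 + 0.357·0.15314) / 2.1531 = 0.0254 eV.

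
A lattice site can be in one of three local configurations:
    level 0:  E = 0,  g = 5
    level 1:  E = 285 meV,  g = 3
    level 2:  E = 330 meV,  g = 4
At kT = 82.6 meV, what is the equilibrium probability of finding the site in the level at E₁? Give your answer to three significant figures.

Eᵢ/kT = 0, 3.4504, 3.9952.
Z = Σ gᵢe^(−Eᵢ/kT) = 5·e^(−0) + 3·e^(−3.4504) + 4·e^(−3.9952) = 5.0000 + 0.095199 + 0.073615 = 5.1688.
P₁ = g₁ e^(−E₁/kT) / Z = 0.095199/5.1688 = 0.0184.

0.0184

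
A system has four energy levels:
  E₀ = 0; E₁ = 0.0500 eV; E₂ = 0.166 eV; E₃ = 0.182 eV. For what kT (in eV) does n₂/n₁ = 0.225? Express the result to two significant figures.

n₂/n₁ = exp[−(E₂−E₁)/kT] = 0.225.
⇒ (E₂−E₁)/kT = ln(1/0.225) = ln(4.444) = 1.492.
kT = 0.1160 eV / 1.492 = 0.078 eV.

0.078 eV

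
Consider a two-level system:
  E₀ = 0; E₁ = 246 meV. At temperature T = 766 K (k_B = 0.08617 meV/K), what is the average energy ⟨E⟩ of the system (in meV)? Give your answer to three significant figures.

5.78 meV

k_BT = 0.08617 × 766 K = 66.006 meV.
Eᵢ/kT = 0, 3.7269.
Z = Σ e^(−Eᵢ/kT) = e^(−0) + e^(−3.7269) = 1.0000 + 0.024067 = 1.0241.
⟨E⟩ = Σ Eᵢ e^(−Eᵢ/kT) / Z = (0·1.0000 + 246·0.024067) / 1.0241 = 5.78 meV.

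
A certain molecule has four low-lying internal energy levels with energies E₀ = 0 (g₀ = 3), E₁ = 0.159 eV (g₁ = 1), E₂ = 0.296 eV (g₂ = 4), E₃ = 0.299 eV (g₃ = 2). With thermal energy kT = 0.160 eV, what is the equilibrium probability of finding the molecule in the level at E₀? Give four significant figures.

Eᵢ/kT = 0, 0.993750, 1.85000, 1.86875.
Z = Σ gᵢe^(−Eᵢ/kT) = 3·e^(−0) + 1·e^(−0.993750) + 4·e^(−1.85000) + 2·e^(−1.86875) = 3.00000 + 0.370186 + 0.628949 + 0.308633 = 4.30777.
P₀ = g₀ e^(−E₀/kT) / Z = 3.00000/4.30777 = 0.6964.

0.6964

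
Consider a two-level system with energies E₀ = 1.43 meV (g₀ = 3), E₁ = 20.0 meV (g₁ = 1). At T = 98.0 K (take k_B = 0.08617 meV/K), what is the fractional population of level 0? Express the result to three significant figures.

0.964

k_BT = 0.08617 × 98.0 K = 8.4447 meV.
Eᵢ/kT = 0.16934, 2.3683.
Z = Σ gᵢe^(−Eᵢ/kT) = 3·e^(−0.16934) + 1·e^(−2.3683) = 2.5327 + 0.093640 = 2.6263.
P₀ = g₀ e^(−E₀/kT) / Z = 2.5327/2.6263 = 0.964.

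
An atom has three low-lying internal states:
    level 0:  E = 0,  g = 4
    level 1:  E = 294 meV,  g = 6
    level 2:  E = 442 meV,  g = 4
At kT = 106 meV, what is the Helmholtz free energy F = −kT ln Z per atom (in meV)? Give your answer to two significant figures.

Eᵢ/kT = 0, 2.774, 4.170.
Z = Σ gᵢe^(−Eᵢ/kT) = 4·e^(−0) + 6·e^(−2.774) + 4·e^(−4.170) = 4.000 + 0.3745 + 0.06181 = 4.436.
F = −kT ln Z = −106 × ln(4.436) = −106 × 1.490 = -160 meV.

-160 meV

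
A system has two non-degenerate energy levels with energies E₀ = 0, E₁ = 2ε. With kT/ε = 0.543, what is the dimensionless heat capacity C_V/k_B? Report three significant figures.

Eᵢ/kT = 0, 3.6832.
Z = Σ e^(−Eᵢ/kT) = e^(−0) + e^(−3.6832) = 1.0000 + 0.025142 = 1.0251.
⟨E⟩ = 0.049053 ε, ⟨E²⟩ = 0.098106 ε².
C_V/k_B = (⟨E²⟩ − ⟨E⟩²)/(kT)² = (0.098106 − 0.0024062)/0.29485 = 0.325.

0.325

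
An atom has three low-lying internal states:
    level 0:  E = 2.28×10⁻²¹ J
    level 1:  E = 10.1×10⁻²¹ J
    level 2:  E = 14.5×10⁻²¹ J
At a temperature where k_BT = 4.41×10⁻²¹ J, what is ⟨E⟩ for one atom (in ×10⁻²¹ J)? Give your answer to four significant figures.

3.978 ×10⁻²¹ J

Eᵢ/kT = 0.517007, 2.29025, 3.28798.
Z = Σ e^(−Eᵢ/kT) = e^(−0.517007) + e^(−2.29025) + e^(−3.28798) = 0.596303 + 0.101241 + 0.0373292 = 0.734873.
⟨E⟩ = Σ Eᵢ e^(−Eᵢ/kT) / Z = (2.28·0.596303 + 10.1·0.101241 + 14.5·0.0373292) / 0.734873 = 3.978 ×10⁻²¹ J.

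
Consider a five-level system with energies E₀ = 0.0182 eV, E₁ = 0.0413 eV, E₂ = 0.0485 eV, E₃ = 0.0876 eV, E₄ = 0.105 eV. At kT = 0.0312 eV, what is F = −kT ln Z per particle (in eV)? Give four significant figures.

-0.003823 eV

Eᵢ/kT = 0.583333, 1.32372, 1.55449, 2.80769, 3.36538.
Z = Σ e^(−Eᵢ/kT) = e^(−0.583333) + e^(−1.32372) + e^(−1.55449) + e^(−2.80769) + e^(−3.36538) = 0.558035 + 0.266143 + 0.211297 + 0.0603442 + 0.0345489 = 1.13037.
F = −kT ln Z = −0.0312 × ln(1.13037) = −0.0312 × 0.122545 = -0.003823 eV.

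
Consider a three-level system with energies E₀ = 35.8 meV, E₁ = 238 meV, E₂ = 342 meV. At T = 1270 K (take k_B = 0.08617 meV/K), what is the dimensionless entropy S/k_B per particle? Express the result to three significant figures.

k_BT = 0.08617 × 1270 K = 109.44 meV.
Eᵢ/kT = 0.32712, 2.1747, 3.1250.
Z = Σ e^(−Eᵢ/kT) = e^(−0.32712) + e^(−2.1747) + e^(−3.1250) = 0.72100 + 0.11364 + 0.043937 = 0.87858.
⟨E⟩ = Σ EᵢPᵢ = 77.266 meV.
S/k_B = ln Z + ⟨E⟩/kT = ln(0.87858) + 77.266/109.44 = -0.12945 + 0.70601 = 0.577.

0.577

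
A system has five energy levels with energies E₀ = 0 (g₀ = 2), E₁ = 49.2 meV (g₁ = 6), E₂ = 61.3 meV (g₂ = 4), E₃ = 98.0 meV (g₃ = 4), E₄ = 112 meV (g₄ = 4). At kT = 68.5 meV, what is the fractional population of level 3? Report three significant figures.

0.115

Eᵢ/kT = 0, 0.71825, 0.89489, 1.4307, 1.6350.
Z = Σ gᵢe^(−Eᵢ/kT) = 2·e^(−0) + 6·e^(−0.71825) + 4·e^(−0.89489) + 4·e^(−1.4307) + 4·e^(−1.6350) = 2.0000 + 2.9256 + 1.6346 + 0.95657 + 0.77981 = 8.2966.
P₃ = g₃ e^(−E₃/kT) / Z = 0.95657/8.2966 = 0.115.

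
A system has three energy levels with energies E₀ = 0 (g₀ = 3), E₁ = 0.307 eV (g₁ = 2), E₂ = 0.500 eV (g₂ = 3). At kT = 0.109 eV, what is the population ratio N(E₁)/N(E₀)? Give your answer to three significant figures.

0.0399

n₁/n₀ = (g₁/g₀) exp[−(E₁−E₀)/kT] = (2/3) × exp(−(0.307 eV)/(0.109 eV)) = (2/3) × exp(-2.8165) = 0.0399.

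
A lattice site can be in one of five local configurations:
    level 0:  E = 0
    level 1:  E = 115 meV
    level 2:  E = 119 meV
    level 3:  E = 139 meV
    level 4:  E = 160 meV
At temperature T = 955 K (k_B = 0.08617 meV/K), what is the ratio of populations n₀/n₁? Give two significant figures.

4.0

k_BT = 0.08617 × 955 K = 82.29 meV.
n₀/n₁ = exp[−(E₀−E₁)/kT] = exp(−(-115 meV)/(82.29 meV)) = exp(1.397) = 4.0.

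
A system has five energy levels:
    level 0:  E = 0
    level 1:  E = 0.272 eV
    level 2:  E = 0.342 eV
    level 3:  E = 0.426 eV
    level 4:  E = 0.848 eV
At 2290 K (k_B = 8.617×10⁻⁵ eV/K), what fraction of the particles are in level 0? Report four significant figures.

0.6419

k_BT = 8.617×10⁻⁵ × 2290 K = 0.197329 eV.
Eᵢ/kT = 0, 1.37841, 1.73315, 2.15883, 4.29739.
Z = Σ e^(−Eᵢ/kT) = e^(−0) + e^(−1.37841) + e^(−1.73315) + e^(−2.15883) + e^(−4.29739) = 1.00000 + 0.251979 + 0.176727 + 0.115460 + 0.0136040 = 1.55777.
P₀ = e^(−E₀/kT) / Z = 1.00000/1.55777 = 0.6419.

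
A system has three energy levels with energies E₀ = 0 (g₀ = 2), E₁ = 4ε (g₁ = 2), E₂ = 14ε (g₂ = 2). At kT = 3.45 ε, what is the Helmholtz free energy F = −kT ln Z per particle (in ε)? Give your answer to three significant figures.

-3.38 ε

Eᵢ/kT = 0, 1.1594, 4.0580.
Z = Σ gᵢe^(−Eᵢ/kT) = 2·e^(−0) + 2·e^(−1.1594) + 2·e^(−4.0580) = 2.0000 + 0.62735 + 0.034567 = 2.6619.
F = −kT ln Z = −3.45 × ln(2.6619) = −3.45 × 0.97904 = -3.38 ε.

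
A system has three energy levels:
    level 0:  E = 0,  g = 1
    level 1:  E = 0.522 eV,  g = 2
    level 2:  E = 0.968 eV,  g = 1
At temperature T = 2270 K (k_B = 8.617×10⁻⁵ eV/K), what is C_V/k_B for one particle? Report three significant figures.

k_BT = 8.617×10⁻⁵ × 2270 K = 0.19561 eV.
Eᵢ/kT = 0, 2.6686, 4.9486.
Z = Σ gᵢe^(−Eᵢ/kT) = 1·e^(−0) + 2·e^(−2.6686) + 1·e^(−4.9486) = 1.0000 + 0.13870 + 0.0070933 = 1.1458.
⟨E⟩ = 0.069181 eV, ⟨E²⟩ = 0.038785 eV².
C_V/k_B = (⟨E²⟩ − ⟨E⟩²)/(kT)² = (0.038785 − 0.0047860)/0.038263 = 0.889.

0.889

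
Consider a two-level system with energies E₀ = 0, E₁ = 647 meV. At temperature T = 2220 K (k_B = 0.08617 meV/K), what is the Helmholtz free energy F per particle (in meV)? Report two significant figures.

k_BT = 0.08617 × 2220 K = 191.3 meV.
Eᵢ/kT = 0, 3.382.
Z = Σ e^(−Eᵢ/kT) = e^(−0) + e^(−3.382) = 1.000 + 0.03398 = 1.034.
F = −kT ln Z = −191.3 × ln(1.034) = −191.3 × 0.03343 = -6.4 meV.

-6.4 meV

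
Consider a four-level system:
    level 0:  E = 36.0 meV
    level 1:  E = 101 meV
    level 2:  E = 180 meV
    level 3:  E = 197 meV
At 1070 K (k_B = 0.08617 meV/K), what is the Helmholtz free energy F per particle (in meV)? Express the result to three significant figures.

-22.1 meV

k_BT = 0.08617 × 1070 K = 92.202 meV.
Eᵢ/kT = 0.39045, 1.0954, 1.9522, 2.1366.
Z = Σ e^(−Eᵢ/kT) = e^(−0.39045) + e^(−1.0954) + e^(−1.9522) + e^(−2.1366) = 0.67675 + 0.33441 + 0.14196 + 0.11806 = 1.2712.
F = −kT ln Z = −92.202 × ln(1.2712) = −92.202 × 0.23996 = -22.1 meV.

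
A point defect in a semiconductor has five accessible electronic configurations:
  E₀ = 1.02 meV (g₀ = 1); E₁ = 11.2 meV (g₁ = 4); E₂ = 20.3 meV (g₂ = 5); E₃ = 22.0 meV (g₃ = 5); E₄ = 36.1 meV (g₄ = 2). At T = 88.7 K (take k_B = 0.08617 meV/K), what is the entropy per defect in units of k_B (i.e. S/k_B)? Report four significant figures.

2.242

k_BT = 0.08617 × 88.7 K = 7.64328 meV.
Eᵢ/kT = 0.133451, 1.46534, 2.65593, 2.87835, 4.72310.
Z = Σ gᵢe^(−Eᵢ/kT) = 1·e^(−0.133451) + 4·e^(−1.46534) + 5·e^(−2.65593) + 5·e^(−2.87835) + 2·e^(−4.72310) = 0.875070 + 0.923998 + 0.351167 + 0.281137 + 0.0177752 = 2.44915.
⟨E⟩ = Σ EᵢPᵢ = 10.2880 meV.
S/k_B = ln Z + ⟨E⟩/kT = ln(2.44915) + 10.2880/7.64328 = 0.895741 + 1.34602 = 2.242.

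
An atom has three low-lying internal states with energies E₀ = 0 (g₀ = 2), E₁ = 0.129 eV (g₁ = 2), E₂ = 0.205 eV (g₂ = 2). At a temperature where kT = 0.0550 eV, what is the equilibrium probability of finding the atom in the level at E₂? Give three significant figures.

Eᵢ/kT = 0, 2.3455, 3.7273.
Z = Σ gᵢe^(−Eᵢ/kT) = 2·e^(−0) + 2·e^(−2.3455) + 2·e^(−3.7273) = 2.0000 + 0.19160 + 0.048115 = 2.2397.
P₂ = g₂ e^(−E₂/kT) / Z = 0.048115/2.2397 = 0.0215.

0.0215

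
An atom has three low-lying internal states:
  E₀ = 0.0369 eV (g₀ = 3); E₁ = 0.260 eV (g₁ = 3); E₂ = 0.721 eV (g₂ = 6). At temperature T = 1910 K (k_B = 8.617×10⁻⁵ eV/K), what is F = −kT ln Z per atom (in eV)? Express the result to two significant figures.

k_BT = 8.617×10⁻⁵ × 1910 K = 0.1646 eV.
Eᵢ/kT = 0.2242, 1.580, 4.380.
Z = Σ gᵢe^(−Eᵢ/kT) = 3·e^(−0.2242) + 3·e^(−1.580) + 6·e^(−4.380) = 2.397 + 0.6179 + 0.07515 = 3.090.
F = −kT ln Z = −0.1646 × ln(3.090) = −0.1646 × 1.128 = -0.19 eV.

-0.19 eV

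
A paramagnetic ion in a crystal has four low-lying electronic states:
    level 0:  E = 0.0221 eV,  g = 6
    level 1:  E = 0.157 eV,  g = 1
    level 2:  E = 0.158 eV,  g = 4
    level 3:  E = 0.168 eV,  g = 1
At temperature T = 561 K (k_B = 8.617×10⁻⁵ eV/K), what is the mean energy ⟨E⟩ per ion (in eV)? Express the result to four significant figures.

k_BT = 8.617×10⁻⁵ × 561 K = 0.0483414 eV.
Eᵢ/kT = 0.457165, 3.24773, 3.26842, 3.47528.
Z = Σ gᵢe^(−Eᵢ/kT) = 6·e^(−0.457165) + 1·e^(−3.24773) + 4·e^(−3.26842) + 1·e^(−3.47528) = 3.79846 + 0.0388623 + 0.152266 + 0.0309532 = 4.02054.
⟨E⟩ = Σ Eᵢ gᵢe^(−Eᵢ/kT) / Z = (0.0221·3.79846 + 0.157·0.0388623 + 0.158·0.152266 + 0.168·0.0309532) / 4.02054 = 0.02967 eV.

0.02967 eV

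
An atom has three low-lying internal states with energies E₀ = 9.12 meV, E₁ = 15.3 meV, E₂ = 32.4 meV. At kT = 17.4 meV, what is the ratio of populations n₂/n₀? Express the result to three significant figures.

n₂/n₀ = exp[−(E₂−E₀)/kT] = exp(−(23.28 meV)/(17.4 meV)) = exp(-1.3379) = 0.262.

0.262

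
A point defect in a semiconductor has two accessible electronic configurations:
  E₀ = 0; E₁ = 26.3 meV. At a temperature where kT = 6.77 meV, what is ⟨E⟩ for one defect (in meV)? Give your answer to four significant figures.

Eᵢ/kT = 0, 3.88479.
Z = Σ e^(−Eᵢ/kT) = e^(−0) + e^(−3.88479) = 1.00000 + 0.0205521 = 1.02055.
⟨E⟩ = Σ Eᵢ e^(−Eᵢ/kT) / Z = (0·1.00000 + 26.3·0.0205521) / 1.02055 = 0.5296 meV.

0.5296 meV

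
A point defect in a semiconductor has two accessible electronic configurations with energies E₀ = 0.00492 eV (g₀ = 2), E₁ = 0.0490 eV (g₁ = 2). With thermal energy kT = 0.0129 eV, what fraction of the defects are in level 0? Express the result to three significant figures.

0.968

Eᵢ/kT = 0.38140, 3.7984.
Z = Σ gᵢe^(−Eᵢ/kT) = 2·e^(−0.38140) + 2·e^(−3.7984) = 1.3658 + 0.044813 = 1.4106.
P₀ = g₀ e^(−E₀/kT) / Z = 1.3658/1.4106 = 0.968.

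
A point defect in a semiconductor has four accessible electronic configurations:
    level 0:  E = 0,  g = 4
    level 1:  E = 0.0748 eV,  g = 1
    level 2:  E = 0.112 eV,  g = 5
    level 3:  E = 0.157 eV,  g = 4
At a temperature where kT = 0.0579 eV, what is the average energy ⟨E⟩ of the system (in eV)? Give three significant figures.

0.0272 eV

Eᵢ/kT = 0, 1.2919, 1.9344, 2.7116.
Z = Σ gᵢe^(−Eᵢ/kT) = 4·e^(−0) + 1·e^(−1.2919) + 5·e^(−1.9344) + 4·e^(−2.7116) = 4.0000 + 0.27475 + 0.72255 + 0.26572 = 5.2630.
⟨E⟩ = Σ Eᵢ gᵢe^(−Eᵢ/kT) / Z = (0·4.0000 + 0.0748·0.27475 + 0.112·0.72255 + 0.157·0.26572) / 5.2630 = 0.0272 eV.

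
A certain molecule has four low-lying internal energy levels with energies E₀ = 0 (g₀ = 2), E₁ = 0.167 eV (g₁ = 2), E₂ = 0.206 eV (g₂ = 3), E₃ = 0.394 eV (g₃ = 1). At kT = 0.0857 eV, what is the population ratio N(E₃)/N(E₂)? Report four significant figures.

n₃/n₂ = (g₃/g₂) exp[−(E₃−E₂)/kT] = (1/3) × exp(−(0.188 eV)/(0.0857 eV)) = (1/3) × exp(-2.19370) = 0.03717.

0.03717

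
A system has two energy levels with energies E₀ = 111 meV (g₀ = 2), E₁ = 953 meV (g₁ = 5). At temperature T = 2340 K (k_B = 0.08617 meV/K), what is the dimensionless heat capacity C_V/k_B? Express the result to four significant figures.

k_BT = 0.08617 × 2340 K = 201.638 meV.
Eᵢ/kT = 0.550491, 4.72629.
Z = Σ gᵢe^(−Eᵢ/kT) = 2·e^(−0.550491) + 5·e^(−4.72629) = 1.15333 + 0.0442964 = 1.19763.
⟨E⟩ = 142.142 meV, ⟨E²⟩ = 45456.9 meV².
C_V/k_B = (⟨E²⟩ − ⟨E⟩²)/(kT)² = (45456.9 − 20204.3)/40657.9 = 0.6211.

0.6211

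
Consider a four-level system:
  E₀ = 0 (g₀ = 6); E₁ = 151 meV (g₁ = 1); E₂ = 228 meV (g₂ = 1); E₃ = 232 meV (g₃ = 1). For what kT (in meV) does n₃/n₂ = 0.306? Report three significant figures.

n₃/n₂ = (g₃/g₂) exp[−(E₃−E₂)/kT] = 0.306.
⇒ (E₃−E₂)/kT = ln((1/1)/0.306) = ln(3.2680) = 1.1842.
kT = 4 meV / 1.1842 = 3.38 meV.

3.38 meV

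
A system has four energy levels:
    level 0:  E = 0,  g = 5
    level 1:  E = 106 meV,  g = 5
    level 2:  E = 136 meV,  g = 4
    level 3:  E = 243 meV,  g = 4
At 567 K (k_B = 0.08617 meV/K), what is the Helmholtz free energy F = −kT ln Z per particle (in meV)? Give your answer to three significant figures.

k_BT = 0.08617 × 567 K = 48.858 meV.
Eᵢ/kT = 0, 2.1696, 2.7836, 4.9736.
Z = Σ gᵢe^(−Eᵢ/kT) = 5·e^(−0) + 5·e^(−2.1696) + 4·e^(−2.7836) + 4·e^(−4.9736) = 5.0000 + 0.57112 + 0.24726 + 0.027673 = 5.8461.
F = −kT ln Z = −48.858 × ln(5.8461) = −48.858 × 1.7658 = -86.3 meV.

-86.3 meV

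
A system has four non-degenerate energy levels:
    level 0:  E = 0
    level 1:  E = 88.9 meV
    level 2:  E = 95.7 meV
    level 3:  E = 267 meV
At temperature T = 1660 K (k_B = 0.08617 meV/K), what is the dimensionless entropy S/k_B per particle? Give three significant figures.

1.23

k_BT = 0.08617 × 1660 K = 143.04 meV.
Eᵢ/kT = 0, 0.62150, 0.66904, 1.8666.
Z = Σ e^(−Eᵢ/kT) = e^(−0) + e^(−0.62150) + e^(−0.66904) + e^(−1.8666) = 1.0000 + 0.53714 + 0.51220 + 0.15465 = 2.2040.
⟨E⟩ = Σ EᵢPᵢ = 62.641 meV.
S/k_B = ln Z + ⟨E⟩/kT = ln(2.2040) + 62.641/143.04 = 0.79027 + 0.43793 = 1.23.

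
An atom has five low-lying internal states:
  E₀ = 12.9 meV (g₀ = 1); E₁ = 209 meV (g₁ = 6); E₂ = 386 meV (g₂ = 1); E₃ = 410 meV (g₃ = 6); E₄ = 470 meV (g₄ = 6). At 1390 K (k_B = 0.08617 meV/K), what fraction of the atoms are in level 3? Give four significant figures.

0.08508

k_BT = 0.08617 × 1390 K = 119.776 meV.
Eᵢ/kT = 0.107701, 1.74492, 3.22268, 3.42306, 3.92399.
Z = Σ gᵢe^(−Eᵢ/kT) = 1·e^(−0.107701) + 6·e^(−1.74492) + 1·e^(−3.22268) + 6·e^(−3.42306) + 6·e^(−3.92399) = 0.897896 + 1.04795 + 0.0398481 + 0.195675 + 0.118573 = 2.29994.
P₃ = g₃ e^(−E₃/kT) / Z = 0.195675/2.29994 = 0.08508.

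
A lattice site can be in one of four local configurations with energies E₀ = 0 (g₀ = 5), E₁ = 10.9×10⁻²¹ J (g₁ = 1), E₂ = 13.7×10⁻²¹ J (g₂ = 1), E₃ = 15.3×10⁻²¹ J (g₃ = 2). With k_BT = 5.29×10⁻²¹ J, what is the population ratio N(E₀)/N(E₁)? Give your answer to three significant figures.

39.2

n₀/n₁ = (g₀/g₁) exp[−(E₀−E₁)/kT] = (5/1) × exp(−(-10.9 ×10⁻²¹ J)/(5.29 ×10⁻²¹ J)) = (5/1) × exp(2.0605) = 39.2.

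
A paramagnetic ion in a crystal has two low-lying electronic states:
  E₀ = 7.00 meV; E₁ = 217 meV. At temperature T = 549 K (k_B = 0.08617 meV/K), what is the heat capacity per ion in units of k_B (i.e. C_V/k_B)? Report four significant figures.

0.2273

k_BT = 0.08617 × 549 K = 47.3073 meV.
Eᵢ/kT = 0.147969, 4.58703.
Z = Σ e^(−Eᵢ/kT) = e^(−0.147969) + e^(−4.58703) = 0.862458 + 0.0101831 = 0.872641.
⟨E⟩ = 9.45055 meV, ⟨E²⟩ = 597.923 meV².
C_V/k_B = (⟨E²⟩ − ⟨E⟩²)/(kT)² = (597.923 − 89.3129)/2237.98 = 0.2273.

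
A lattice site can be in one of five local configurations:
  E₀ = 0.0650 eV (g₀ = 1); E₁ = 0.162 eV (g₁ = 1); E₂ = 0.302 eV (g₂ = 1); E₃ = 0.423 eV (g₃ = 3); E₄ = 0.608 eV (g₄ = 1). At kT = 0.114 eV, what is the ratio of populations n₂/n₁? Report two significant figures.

n₂/n₁ = (g₂/g₁) exp[−(E₂−E₁)/kT] = (1/1) × exp(−(0.140 eV)/(0.114 eV)) = (1/1) × exp(-1.228) = 0.29.

0.29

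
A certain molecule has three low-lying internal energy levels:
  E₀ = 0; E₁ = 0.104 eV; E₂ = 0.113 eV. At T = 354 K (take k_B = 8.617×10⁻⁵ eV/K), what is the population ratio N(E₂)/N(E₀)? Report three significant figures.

k_BT = 8.617×10⁻⁵ × 354 K = 0.030504 eV.
n₂/n₀ = exp[−(E₂−E₀)/kT] = exp(−(0.113 eV)/(0.030504 eV)) = exp(-3.7044) = 0.0246.

0.0246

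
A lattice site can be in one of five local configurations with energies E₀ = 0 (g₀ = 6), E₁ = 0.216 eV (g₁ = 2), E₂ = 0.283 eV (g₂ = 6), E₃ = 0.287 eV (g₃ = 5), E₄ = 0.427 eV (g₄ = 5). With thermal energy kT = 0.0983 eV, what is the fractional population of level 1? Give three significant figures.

0.0322

Eᵢ/kT = 0, 2.1974, 2.8789, 2.9196, 4.3438.
Z = Σ gᵢe^(−Eᵢ/kT) = 6·e^(−0) + 2·e^(−2.1974) + 6·e^(−2.8789) + 5·e^(−2.9196) + 5·e^(−4.3438) = 6.0000 + 0.22218 + 0.33718 + 0.26978 + 0.064935 = 6.8941.
P₁ = g₁ e^(−E₁/kT) / Z = 0.22218/6.8941 = 0.0322.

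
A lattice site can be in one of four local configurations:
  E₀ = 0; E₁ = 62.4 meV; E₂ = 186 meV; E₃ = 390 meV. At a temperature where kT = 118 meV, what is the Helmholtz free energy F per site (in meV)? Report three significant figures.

-71.5 meV

Eᵢ/kT = 0, 0.52881, 1.5763, 3.3051.
Z = Σ e^(−Eᵢ/kT) = e^(−0) + e^(−0.52881) + e^(−1.5763) + e^(−3.3051) = 1.0000 + 0.58931 + 0.20674 + 0.036696 = 1.8327.
F = −kT ln Z = −118 × ln(1.8327) = −118 × 0.60579 = -71.5 meV.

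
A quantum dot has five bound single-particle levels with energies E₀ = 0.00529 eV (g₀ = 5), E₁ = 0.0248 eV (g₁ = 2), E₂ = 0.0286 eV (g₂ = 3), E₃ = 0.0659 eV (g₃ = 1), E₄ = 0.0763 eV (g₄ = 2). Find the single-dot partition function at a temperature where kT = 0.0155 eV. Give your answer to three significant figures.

Z = 4.46

Eᵢ/kT = 0.34129, 1.6000, 1.8452, 4.2516, 4.9226.
Z = Σ gᵢe^(−Eᵢ/kT) = 5·e^(−0.34129) + 2·e^(−1.6000) + 3·e^(−1.8452) + 1·e^(−4.2516) + 2·e^(−4.9226) = 3.5543 + 0.40379 + 0.47398 + 0.014241 + 0.014560 = 4.4609.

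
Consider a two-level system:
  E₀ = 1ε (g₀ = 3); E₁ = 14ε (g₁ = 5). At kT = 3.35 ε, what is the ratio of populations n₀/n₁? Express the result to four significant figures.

29.07

n₀/n₁ = (g₀/g₁) exp[−(E₀−E₁)/kT] = (3/5) × exp(−(-13ε)/(3.35ε)) = (3/5) × exp(3.88060) = 29.07.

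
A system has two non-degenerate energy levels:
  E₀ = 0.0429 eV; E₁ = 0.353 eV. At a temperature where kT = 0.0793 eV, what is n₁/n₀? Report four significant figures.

n₁/n₀ = exp[−(E₁−E₀)/kT] = exp(−(0.3101 eV)/(0.0793 eV)) = exp(-3.91047) = 0.02003.

0.02003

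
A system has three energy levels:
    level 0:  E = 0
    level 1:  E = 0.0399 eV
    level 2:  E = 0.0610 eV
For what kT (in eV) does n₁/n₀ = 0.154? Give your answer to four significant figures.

0.02133 eV

n₁/n₀ = exp[−(E₁−E₀)/kT] = 0.154.
⇒ (E₁−E₀)/kT = ln(1/0.154) = ln(6.49351) = 1.87080.
kT = 0.0399 eV / 1.87080 = 0.02133 eV.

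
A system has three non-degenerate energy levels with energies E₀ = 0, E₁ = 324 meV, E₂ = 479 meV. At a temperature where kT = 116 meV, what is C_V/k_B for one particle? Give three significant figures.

Eᵢ/kT = 0, 2.7931, 4.1293.
Z = Σ e^(−Eᵢ/kT) = e^(−0) + e^(−2.7931) + e^(−4.1293) = 1.0000 + 0.061231 + 0.016094 = 1.0773.
⟨E⟩ = 25.571 meV, ⟨E²⟩ = 9394.2 meV².
C_V/k_B = (⟨E²⟩ − ⟨E⟩²)/(kT)² = (9394.2 − 653.88)/13456 = 0.650.

0.650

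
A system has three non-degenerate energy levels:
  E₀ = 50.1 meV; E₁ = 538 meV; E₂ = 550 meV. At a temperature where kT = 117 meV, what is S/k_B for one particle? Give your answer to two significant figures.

Eᵢ/kT = 0.4282, 4.598, 4.701.
Z = Σ e^(−Eᵢ/kT) = e^(−0.4282) + e^(−4.598) + e^(−4.701) = 0.6517 + 0.01007 + 0.009086 = 0.6709.
⟨E⟩ = Σ EᵢPᵢ = 64.19 meV.
S/k_B = ln Z + ⟨E⟩/kT = ln(0.6709) + 64.19/117 = -0.3991 + 0.5486 = 0.15.

0.15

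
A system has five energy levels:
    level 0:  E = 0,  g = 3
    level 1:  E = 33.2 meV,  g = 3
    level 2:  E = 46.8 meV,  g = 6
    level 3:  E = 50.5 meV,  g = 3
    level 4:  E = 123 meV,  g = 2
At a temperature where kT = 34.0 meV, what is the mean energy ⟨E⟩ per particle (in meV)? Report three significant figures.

23.4 meV

Eᵢ/kT = 0, 0.97647, 1.3765, 1.4853, 3.6176.
Z = Σ gᵢe^(−Eᵢ/kT) = 3·e^(−0) + 3·e^(−0.97647) + 6·e^(−1.3765) + 3·e^(−1.4853) + 2·e^(−3.6176) = 3.0000 + 1.1299 + 1.5148 + 0.67930 + 0.053694 = 6.3777.
⟨E⟩ = Σ Eᵢ gᵢe^(−Eᵢ/kT) / Z = (0·3.0000 + 33.2·1.1299 + 46.8·1.5148 + 50.5·0.67930 + 123·0.053694) / 6.3777 = 23.4 meV.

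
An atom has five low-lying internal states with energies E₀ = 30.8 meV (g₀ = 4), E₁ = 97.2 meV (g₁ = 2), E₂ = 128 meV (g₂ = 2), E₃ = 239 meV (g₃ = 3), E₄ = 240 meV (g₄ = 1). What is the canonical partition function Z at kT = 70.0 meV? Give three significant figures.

Z = 3.53

Eᵢ/kT = 0.44000, 1.3886, 1.8286, 3.4143, 3.4286.
Z = Σ gᵢe^(−Eᵢ/kT) = 4·e^(−0.44000) + 2·e^(−1.3886) + 2·e^(−1.8286) + 3·e^(−3.4143) + 1·e^(−3.4286) = 2.5761 + 0.49885 + 0.32128 + 0.098698 + 0.032432 = 3.5274.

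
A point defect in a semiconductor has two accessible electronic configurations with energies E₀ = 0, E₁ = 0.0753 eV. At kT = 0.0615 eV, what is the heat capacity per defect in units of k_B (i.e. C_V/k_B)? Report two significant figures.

0.26

Eᵢ/kT = 0, 1.224.
Z = Σ e^(−Eᵢ/kT) = e^(−0) + e^(−1.224) = 1.000 + 0.2941 = 1.294.
⟨E⟩ = 0.01711 eV, ⟨E²⟩ = 0.001289 eV².
C_V/k_B = (⟨E²⟩ − ⟨E⟩²)/(kT)² = (0.001289 − 0.0002928)/0.003782 = 0.26.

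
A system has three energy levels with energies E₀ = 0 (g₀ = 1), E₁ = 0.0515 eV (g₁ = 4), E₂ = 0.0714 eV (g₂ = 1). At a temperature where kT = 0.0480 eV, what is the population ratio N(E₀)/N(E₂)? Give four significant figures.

n₀/n₂ = (g₀/g₂) exp[−(E₀−E₂)/kT] = (1/1) × exp(−(-0.0714 eV)/(0.0480 eV)) = (1/1) × exp(1.48750) = 4.426.

4.426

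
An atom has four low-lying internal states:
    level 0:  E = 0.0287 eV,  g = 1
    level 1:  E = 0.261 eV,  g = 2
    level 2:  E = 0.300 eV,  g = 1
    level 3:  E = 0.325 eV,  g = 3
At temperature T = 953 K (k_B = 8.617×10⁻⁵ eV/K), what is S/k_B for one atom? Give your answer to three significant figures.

0.818

k_BT = 8.617×10⁻⁵ × 953 K = 0.082120 eV.
Eᵢ/kT = 0.34949, 3.1783, 3.6532, 3.9576.
Z = Σ gᵢe^(−Eᵢ/kT) = 1·e^(−0.34949) + 2·e^(−3.1783) + 1·e^(−3.6532) + 3·e^(−3.9576) = 0.70505 + 0.083313 + 0.025908 + 0.057327 = 0.87160.
⟨E⟩ = Σ EᵢPᵢ = 0.078457 eV.
S/k_B = ln Z + ⟨E⟩/kT = ln(0.87160) + 0.078457/0.082120 = -0.13742 + 0.95539 = 0.818.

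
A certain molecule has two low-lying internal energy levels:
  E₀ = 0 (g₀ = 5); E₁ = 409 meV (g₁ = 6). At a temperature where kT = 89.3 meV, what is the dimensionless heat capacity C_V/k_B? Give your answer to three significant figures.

0.252

Eᵢ/kT = 0, 4.5801.
Z = Σ gᵢe^(−Eᵢ/kT) = 5·e^(−0) + 6·e^(−4.5801) = 5.0000 + 0.061523 = 5.0615.
⟨E⟩ = 4.9714 meV, ⟨E²⟩ = 2033.3 meV².
C_V/k_B = (⟨E²⟩ − ⟨E⟩²)/(kT)² = (2033.3 − 24.715)/7974.5 = 0.252.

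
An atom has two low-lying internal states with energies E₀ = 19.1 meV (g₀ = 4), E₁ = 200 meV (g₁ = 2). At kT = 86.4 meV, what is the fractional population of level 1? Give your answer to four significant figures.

0.05804

Eᵢ/kT = 0.221065, 2.31481.
Z = Σ gᵢe^(−Eᵢ/kT) = 4·e^(−0.221065) + 2·e^(−2.31481) = 3.20666 + 0.197570 = 3.40423.
P₁ = g₁ e^(−E₁/kT) / Z = 0.197570/3.40423 = 0.05804.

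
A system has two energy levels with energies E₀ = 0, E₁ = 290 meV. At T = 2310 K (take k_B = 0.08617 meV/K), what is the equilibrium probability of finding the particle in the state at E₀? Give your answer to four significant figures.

0.8111

k_BT = 0.08617 × 2310 K = 199.053 meV.
Eᵢ/kT = 0, 1.45690.
Z = Σ e^(−Eᵢ/kT) = e^(−0) + e^(−1.45690) = 1.00000 + 0.232957 = 1.23296.
P₀ = e^(−E₀/kT) / Z = 1.00000/1.23296 = 0.8111.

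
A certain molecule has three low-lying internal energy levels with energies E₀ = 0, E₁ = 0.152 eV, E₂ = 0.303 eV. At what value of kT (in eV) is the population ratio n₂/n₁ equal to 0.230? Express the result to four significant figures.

0.1027 eV

n₂/n₁ = exp[−(E₂−E₁)/kT] = 0.230.
⇒ (E₂−E₁)/kT = ln(1/0.230) = ln(4.34783) = 1.46968.
kT = 0.151 eV / 1.46968 = 0.1027 eV.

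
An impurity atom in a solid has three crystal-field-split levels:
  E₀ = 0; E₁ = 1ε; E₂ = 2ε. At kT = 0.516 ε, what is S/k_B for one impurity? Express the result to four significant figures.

Eᵢ/kT = 0, 1.93798, 3.87597.
Z = Σ e^(−Eᵢ/kT) = e^(−0) + e^(−1.93798) + e^(−3.87597) = 1.00000 + 0.143995 + 0.0207342 = 1.16473.
⟨E⟩ = Σ EᵢPᵢ = 0.159233 ε.
S/k_B = ln Z + ⟨E⟩/kT = ln(1.16473) + 0.159233/0.516 = 0.152489 + 0.308591 = 0.4611.

0.4611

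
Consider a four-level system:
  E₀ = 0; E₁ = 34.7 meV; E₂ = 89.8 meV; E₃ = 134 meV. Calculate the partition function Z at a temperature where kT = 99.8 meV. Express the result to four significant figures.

Eᵢ/kT = 0, 0.347695, 0.899800, 1.34269.
Z = Σ e^(−Eᵢ/kT) = e^(−0) + e^(−0.347695) + e^(−0.899800) + e^(−1.34269) = 1.00000 + 0.706314 + 0.406651 + 0.261142 = 2.37411.

Z = 2.374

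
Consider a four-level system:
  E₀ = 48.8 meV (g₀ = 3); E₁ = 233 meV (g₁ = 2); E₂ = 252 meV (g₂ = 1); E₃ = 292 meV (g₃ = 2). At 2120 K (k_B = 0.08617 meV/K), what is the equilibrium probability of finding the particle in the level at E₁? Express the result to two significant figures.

0.16

k_BT = 0.08617 × 2120 K = 182.7 meV.
Eᵢ/kT = 0.2671, 1.275, 1.379, 1.598.
Z = Σ gᵢe^(−Eᵢ/kT) = 3·e^(−0.2671) + 2·e^(−1.275) + 1·e^(−1.379) + 2·e^(−1.598) = 2.297 + 0.5589 + 0.2518 + 0.4046 = 3.512.
P₁ = g₁ e^(−E₁/kT) / Z = 0.5589/3.512 = 0.16.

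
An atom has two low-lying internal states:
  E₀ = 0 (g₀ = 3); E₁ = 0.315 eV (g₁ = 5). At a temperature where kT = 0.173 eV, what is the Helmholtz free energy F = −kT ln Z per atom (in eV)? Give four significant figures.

-0.2314 eV

Eᵢ/kT = 0, 1.82081.
Z = Σ gᵢe^(−Eᵢ/kT) = 3·e^(−0) + 5·e^(−1.82081) = 3.00000 + 0.809473 = 3.80947.
F = −kT ln Z = −0.173 × ln(3.80947) = −0.173 × 1.33749 = -0.2314 eV.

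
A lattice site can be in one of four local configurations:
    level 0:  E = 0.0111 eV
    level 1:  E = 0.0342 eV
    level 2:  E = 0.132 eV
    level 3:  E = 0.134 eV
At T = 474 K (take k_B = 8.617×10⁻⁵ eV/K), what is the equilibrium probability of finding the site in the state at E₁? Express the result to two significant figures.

k_BT = 8.617×10⁻⁵ × 474 K = 0.04084 eV.
Eᵢ/kT = 0.2718, 0.8374, 3.232, 3.281.
Z = Σ e^(−Eᵢ/kT) = e^(−0.2718) + e^(−0.8374) + e^(−3.232) + e^(−3.281) = 0.7620 + 0.4328 + 0.03948 + 0.03759 = 1.272.
P₁ = e^(−E₁/kT) / Z = 0.4328/1.272 = 0.34.

0.34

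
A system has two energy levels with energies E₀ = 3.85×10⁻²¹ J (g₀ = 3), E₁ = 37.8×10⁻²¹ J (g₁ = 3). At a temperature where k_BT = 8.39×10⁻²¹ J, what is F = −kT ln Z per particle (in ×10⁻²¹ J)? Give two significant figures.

Eᵢ/kT = 0.4589, 4.505.
Z = Σ gᵢe^(−Eᵢ/kT) = 3·e^(−0.4589) + 3·e^(−4.505) = 1.896 + 0.03316 = 1.929.
F = −kT ln Z = −8.39 × ln(1.929) = −8.39 × 0.6570 = -5.5 ×10⁻²¹ J.

-5.5 ×10⁻²¹ J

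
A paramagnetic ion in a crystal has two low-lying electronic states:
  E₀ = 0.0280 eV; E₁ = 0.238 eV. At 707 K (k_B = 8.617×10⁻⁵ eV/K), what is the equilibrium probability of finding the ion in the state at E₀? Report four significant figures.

k_BT = 8.617×10⁻⁵ × 707 K = 0.0609222 eV.
Eᵢ/kT = 0.459603, 3.90662.
Z = Σ e^(−Eᵢ/kT) = e^(−0.459603) + e^(−3.90662) = 0.631534 + 0.0201084 = 0.651642.
P₀ = e^(−E₀/kT) / Z = 0.631534/0.651642 = 0.9691.

0.9691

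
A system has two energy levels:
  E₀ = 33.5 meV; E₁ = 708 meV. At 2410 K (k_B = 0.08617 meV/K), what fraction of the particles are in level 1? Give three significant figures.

k_BT = 0.08617 × 2410 K = 207.67 meV.
Eᵢ/kT = 0.16131, 3.4093.
Z = Σ e^(−Eᵢ/kT) = e^(−0.16131) + e^(−3.4093) = 0.85103 + 0.033064 = 0.88409.
P₁ = e^(−E₁/kT) / Z = 0.033064/0.88409 = 0.0374.

0.0374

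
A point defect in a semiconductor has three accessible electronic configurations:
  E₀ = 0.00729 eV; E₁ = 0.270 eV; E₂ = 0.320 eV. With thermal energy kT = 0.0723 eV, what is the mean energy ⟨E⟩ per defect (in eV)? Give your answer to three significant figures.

0.0179 eV

Eᵢ/kT = 0.10083, 3.7344, 4.4260.
Z = Σ e^(−Eᵢ/kT) = e^(−0.10083) + e^(−3.7344) + e^(−4.4260) = 0.90409 + 0.023887 + 0.011962 = 0.93994.
⟨E⟩ = Σ Eᵢ e^(−Eᵢ/kT) / Z = (0.00729·0.90409 + 0.270·0.023887 + 0.320·0.011962) / 0.93994 = 0.0179 eV.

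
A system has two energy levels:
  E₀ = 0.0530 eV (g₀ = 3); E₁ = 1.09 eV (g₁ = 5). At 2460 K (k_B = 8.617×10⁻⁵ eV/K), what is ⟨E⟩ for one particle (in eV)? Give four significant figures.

0.06581 eV

k_BT = 8.617×10⁻⁵ × 2460 K = 0.211978 eV.
Eᵢ/kT = 0.250026, 5.14204.
Z = Σ gᵢe^(−Eᵢ/kT) = 3·e^(−0.250026) + 5·e^(−5.14204) = 2.33634 + 0.0292288 = 2.36557.
⟨E⟩ = Σ Eᵢ gᵢe^(−Eᵢ/kT) / Z = (0.0530·2.33634 + 1.09·0.0292288) / 2.36557 = 0.06581 eV.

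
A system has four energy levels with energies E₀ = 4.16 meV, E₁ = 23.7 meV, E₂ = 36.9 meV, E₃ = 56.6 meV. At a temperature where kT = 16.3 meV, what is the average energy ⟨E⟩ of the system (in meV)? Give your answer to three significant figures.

12.6 meV

Eᵢ/kT = 0.25521, 1.4540, 2.2638, 3.4724.
Z = Σ e^(−Eᵢ/kT) = e^(−0.25521) + e^(−1.4540) + e^(−2.2638) + e^(−3.4724) = 0.77475 + 0.23363 + 0.10395 + 0.031042 = 1.1434.
⟨E⟩ = Σ Eᵢ e^(−Eᵢ/kT) / Z = (4.16·0.77475 + 23.7·0.23363 + 36.9·0.10395 + 56.6·0.031042) / 1.1434 = 12.6 meV.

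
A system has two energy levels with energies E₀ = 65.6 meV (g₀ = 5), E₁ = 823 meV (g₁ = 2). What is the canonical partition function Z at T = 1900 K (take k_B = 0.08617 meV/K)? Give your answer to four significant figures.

k_BT = 0.08617 × 1900 K = 163.723 meV.
Eᵢ/kT = 0.400677, 5.02678.
Z = Σ gᵢe^(−Eᵢ/kT) = 5·e^(−0.400677) + 2·e^(−5.02678) = 3.34933 + 0.0131198 = 3.36245.

Z = 3.362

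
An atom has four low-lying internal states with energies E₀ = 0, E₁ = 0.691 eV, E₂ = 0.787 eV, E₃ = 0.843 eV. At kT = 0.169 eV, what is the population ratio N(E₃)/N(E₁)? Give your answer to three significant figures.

n₃/n₁ = exp[−(E₃−E₁)/kT] = exp(−(0.152 eV)/(0.169 eV)) = exp(-0.89941) = 0.407.

0.407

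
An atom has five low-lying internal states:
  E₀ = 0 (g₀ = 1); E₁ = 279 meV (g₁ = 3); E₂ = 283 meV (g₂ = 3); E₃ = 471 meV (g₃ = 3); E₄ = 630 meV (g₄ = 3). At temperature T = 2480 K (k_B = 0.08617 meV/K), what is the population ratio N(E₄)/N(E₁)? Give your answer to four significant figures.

k_BT = 0.08617 × 2480 K = 213.702 meV.
n₄/n₁ = (g₄/g₁) exp[−(E₄−E₁)/kT] = (3/3) × exp(−(351 meV)/(213.702 meV)) = (3/3) × exp(-1.64247) = 0.1935.

0.1935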